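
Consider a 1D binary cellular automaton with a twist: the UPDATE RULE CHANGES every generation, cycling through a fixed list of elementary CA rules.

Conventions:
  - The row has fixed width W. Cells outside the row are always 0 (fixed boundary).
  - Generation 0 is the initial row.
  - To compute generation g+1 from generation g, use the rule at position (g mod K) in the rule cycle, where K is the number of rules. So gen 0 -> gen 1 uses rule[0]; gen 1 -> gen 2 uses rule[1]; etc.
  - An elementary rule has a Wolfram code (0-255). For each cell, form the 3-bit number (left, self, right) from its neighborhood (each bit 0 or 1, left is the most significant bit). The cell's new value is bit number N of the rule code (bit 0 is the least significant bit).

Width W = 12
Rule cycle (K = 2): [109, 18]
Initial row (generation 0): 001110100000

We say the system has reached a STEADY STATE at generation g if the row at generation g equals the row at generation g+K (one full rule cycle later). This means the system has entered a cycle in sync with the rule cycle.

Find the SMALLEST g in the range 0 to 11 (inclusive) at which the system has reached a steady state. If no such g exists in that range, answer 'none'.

Gen 0: 001110100000
Gen 1 (rule 109): 101011101111
Gen 2 (rule 18): 000000000000
Gen 3 (rule 109): 111111111111
Gen 4 (rule 18): 000000000000
Gen 5 (rule 109): 111111111111
Gen 6 (rule 18): 000000000000
Gen 7 (rule 109): 111111111111
Gen 8 (rule 18): 000000000000
Gen 9 (rule 109): 111111111111
Gen 10 (rule 18): 000000000000
Gen 11 (rule 109): 111111111111
Gen 12 (rule 18): 000000000000
Gen 13 (rule 109): 111111111111

Answer: 2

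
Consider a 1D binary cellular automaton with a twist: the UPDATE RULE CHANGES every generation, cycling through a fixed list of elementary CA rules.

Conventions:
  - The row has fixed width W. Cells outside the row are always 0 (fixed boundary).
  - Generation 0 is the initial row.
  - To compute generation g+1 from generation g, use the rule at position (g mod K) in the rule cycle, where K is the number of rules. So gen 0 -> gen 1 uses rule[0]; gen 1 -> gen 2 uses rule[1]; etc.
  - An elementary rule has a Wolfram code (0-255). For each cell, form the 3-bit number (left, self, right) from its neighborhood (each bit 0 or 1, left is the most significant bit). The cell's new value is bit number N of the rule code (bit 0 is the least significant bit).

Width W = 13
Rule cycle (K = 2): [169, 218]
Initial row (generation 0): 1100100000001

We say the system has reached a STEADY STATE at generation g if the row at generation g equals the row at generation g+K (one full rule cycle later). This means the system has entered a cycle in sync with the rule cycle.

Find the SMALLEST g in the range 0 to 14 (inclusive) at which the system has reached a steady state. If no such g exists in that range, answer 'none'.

Answer: 11

Derivation:
Gen 0: 1100100000001
Gen 1 (rule 169): 1000001111100
Gen 2 (rule 218): 0100011111110
Gen 3 (rule 169): 0001011111100
Gen 4 (rule 218): 0010011111110
Gen 5 (rule 169): 1000011111100
Gen 6 (rule 218): 0100111111110
Gen 7 (rule 169): 0000111111100
Gen 8 (rule 218): 0001111111110
Gen 9 (rule 169): 1101111111100
Gen 10 (rule 218): 1101111111110
Gen 11 (rule 169): 1011111111100
Gen 12 (rule 218): 0011111111110
Gen 13 (rule 169): 1011111111100
Gen 14 (rule 218): 0011111111110
Gen 15 (rule 169): 1011111111100
Gen 16 (rule 218): 0011111111110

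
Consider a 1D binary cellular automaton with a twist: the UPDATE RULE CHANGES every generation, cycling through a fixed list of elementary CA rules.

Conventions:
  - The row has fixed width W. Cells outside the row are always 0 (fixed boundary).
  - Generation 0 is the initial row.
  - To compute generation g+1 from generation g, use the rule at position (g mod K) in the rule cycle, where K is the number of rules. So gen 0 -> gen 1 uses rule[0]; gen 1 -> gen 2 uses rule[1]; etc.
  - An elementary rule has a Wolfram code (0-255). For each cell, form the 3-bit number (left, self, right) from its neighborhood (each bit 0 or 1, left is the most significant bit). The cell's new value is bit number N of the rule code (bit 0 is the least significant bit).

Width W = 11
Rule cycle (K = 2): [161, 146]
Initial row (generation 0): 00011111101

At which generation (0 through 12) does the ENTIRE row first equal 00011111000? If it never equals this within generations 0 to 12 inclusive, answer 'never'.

Gen 0: 00011111101
Gen 1 (rule 161): 11001111010
Gen 2 (rule 146): 00110110001
Gen 3 (rule 161): 10001000100
Gen 4 (rule 146): 01010101010
Gen 5 (rule 161): 00101010100
Gen 6 (rule 146): 01000000010
Gen 7 (rule 161): 00011111000
Gen 8 (rule 146): 00101110100
Gen 9 (rule 161): 10010101001
Gen 10 (rule 146): 01100000110
Gen 11 (rule 161): 00001110000
Gen 12 (rule 146): 00010101000

Answer: 7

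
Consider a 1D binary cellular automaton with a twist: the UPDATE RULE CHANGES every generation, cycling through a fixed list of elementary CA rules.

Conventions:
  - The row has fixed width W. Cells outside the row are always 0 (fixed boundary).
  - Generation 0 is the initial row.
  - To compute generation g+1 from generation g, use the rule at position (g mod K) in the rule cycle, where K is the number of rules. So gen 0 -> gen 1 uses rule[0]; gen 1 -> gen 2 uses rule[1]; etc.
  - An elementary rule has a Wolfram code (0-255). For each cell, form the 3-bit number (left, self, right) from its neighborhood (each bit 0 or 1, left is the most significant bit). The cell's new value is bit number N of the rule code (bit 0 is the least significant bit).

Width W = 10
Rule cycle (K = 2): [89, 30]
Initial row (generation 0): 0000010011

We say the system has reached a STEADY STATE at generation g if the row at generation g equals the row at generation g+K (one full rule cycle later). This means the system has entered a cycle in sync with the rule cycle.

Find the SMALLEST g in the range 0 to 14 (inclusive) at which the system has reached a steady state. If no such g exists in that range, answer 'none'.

Gen 0: 0000010011
Gen 1 (rule 89): 1111001011
Gen 2 (rule 30): 1000111010
Gen 3 (rule 89): 0110101001
Gen 4 (rule 30): 1100101111
Gen 5 (rule 89): 1110001001
Gen 6 (rule 30): 1001011111
Gen 7 (rule 89): 0100010001
Gen 8 (rule 30): 1110111011
Gen 9 (rule 89): 1010101011
Gen 10 (rule 30): 1010101010
Gen 11 (rule 89): 0000000001
Gen 12 (rule 30): 0000000011
Gen 13 (rule 89): 1111111011
Gen 14 (rule 30): 1000000010
Gen 15 (rule 89): 0111111001
Gen 16 (rule 30): 1100000111

Answer: none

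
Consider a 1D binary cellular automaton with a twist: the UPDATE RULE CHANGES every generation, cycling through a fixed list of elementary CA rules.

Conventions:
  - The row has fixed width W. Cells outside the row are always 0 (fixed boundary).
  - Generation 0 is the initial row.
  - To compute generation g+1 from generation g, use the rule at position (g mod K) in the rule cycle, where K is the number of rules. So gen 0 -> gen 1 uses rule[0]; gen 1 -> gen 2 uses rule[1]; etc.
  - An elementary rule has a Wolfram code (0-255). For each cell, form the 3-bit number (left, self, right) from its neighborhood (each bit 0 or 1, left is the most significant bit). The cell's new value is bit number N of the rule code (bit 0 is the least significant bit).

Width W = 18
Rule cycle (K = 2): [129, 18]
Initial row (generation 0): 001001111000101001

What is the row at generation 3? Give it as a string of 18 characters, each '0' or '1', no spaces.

Gen 0: 001001111000101001
Gen 1 (rule 129): 100000110010000000
Gen 2 (rule 18): 010001001101000000
Gen 3 (rule 129): 000100000000011111

Answer: 000100000000011111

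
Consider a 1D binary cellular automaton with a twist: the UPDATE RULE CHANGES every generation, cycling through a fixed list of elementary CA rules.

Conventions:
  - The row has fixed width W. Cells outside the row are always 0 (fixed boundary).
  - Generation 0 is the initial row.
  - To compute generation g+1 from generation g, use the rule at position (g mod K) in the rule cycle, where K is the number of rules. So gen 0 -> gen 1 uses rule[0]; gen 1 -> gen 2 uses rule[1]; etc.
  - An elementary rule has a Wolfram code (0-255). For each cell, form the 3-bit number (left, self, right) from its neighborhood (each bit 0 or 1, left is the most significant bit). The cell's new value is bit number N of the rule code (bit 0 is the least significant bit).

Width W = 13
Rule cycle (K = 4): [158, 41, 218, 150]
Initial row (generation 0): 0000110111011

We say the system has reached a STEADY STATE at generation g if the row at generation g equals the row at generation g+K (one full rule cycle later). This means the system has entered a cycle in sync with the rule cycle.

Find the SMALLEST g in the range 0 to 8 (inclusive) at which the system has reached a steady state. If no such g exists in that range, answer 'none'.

Answer: none

Derivation:
Gen 0: 0000110111011
Gen 1 (rule 158): 0001100110010
Gen 2 (rule 41): 1101000100000
Gen 3 (rule 218): 1100101010000
Gen 4 (rule 150): 0011101011000
Gen 5 (rule 158): 0111001010100
Gen 6 (rule 41): 0100000101001
Gen 7 (rule 218): 1010001000110
Gen 8 (rule 150): 1011011101001
Gen 9 (rule 158): 1010011001111
Gen 10 (rule 41): 0100010001000
Gen 11 (rule 218): 1010101010100
Gen 12 (rule 150): 1010101010110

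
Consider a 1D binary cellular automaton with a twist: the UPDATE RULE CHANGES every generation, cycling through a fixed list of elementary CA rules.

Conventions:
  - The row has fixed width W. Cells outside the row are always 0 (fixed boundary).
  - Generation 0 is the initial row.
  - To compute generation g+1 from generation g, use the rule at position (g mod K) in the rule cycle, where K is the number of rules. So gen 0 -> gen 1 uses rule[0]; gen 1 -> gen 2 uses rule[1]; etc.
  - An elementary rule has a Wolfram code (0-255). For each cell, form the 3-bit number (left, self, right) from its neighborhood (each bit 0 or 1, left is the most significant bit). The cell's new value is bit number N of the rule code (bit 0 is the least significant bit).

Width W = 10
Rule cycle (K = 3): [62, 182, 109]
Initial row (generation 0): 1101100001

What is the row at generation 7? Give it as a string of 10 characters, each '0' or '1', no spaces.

Answer: 1000100111

Derivation:
Gen 0: 1101100001
Gen 1 (rule 62): 1011010011
Gen 2 (rule 182): 1100111100
Gen 3 (rule 109): 1100100101
Gen 4 (rule 62): 1011111111
Gen 5 (rule 182): 1101111110
Gen 6 (rule 109): 1111000010
Gen 7 (rule 62): 1000100111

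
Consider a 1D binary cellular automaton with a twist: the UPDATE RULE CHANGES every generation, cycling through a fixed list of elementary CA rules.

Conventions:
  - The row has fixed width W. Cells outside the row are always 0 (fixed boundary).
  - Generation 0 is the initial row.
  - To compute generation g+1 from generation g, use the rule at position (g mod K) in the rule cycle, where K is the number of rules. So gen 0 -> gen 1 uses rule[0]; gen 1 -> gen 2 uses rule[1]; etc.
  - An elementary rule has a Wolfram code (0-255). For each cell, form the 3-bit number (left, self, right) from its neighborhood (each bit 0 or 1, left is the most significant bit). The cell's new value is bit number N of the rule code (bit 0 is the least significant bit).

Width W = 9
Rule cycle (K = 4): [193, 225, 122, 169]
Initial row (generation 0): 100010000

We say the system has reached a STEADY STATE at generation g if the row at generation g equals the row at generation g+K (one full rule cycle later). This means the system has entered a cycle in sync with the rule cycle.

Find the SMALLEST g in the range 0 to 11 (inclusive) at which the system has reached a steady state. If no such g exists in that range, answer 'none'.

Gen 0: 100010000
Gen 1 (rule 193): 001000111
Gen 2 (rule 225): 100010011
Gen 3 (rule 122): 010101111
Gen 4 (rule 169): 001011110
Gen 5 (rule 193): 100001110
Gen 6 (rule 225): 001100110
Gen 7 (rule 122): 011111111
Gen 8 (rule 169): 011111110
Gen 9 (rule 193): 001111110
Gen 10 (rule 225): 100111110
Gen 11 (rule 122): 011100011
Gen 12 (rule 169): 011001010
Gen 13 (rule 193): 001000000
Gen 14 (rule 225): 100011111
Gen 15 (rule 122): 010110001

Answer: none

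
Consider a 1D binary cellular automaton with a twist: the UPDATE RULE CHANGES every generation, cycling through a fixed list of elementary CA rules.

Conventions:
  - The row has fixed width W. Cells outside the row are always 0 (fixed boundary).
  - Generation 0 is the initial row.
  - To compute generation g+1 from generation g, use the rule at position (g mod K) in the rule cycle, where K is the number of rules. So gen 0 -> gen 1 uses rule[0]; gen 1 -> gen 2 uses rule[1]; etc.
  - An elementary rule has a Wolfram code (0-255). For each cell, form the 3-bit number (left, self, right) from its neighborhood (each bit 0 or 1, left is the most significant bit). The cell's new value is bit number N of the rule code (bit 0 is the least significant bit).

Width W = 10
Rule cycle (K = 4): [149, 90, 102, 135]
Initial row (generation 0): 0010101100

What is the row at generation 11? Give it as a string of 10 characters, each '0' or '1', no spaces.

Answer: 0100010010

Derivation:
Gen 0: 0010101100
Gen 1 (rule 149): 1010100011
Gen 2 (rule 90): 0000010111
Gen 3 (rule 102): 0000111001
Gen 4 (rule 135): 1111010011
Gen 5 (rule 149): 0110011000
Gen 6 (rule 90): 1111111100
Gen 7 (rule 102): 0000000100
Gen 8 (rule 135): 1111111101
Gen 9 (rule 149): 0111111001
Gen 10 (rule 90): 1100001110
Gen 11 (rule 102): 0100010010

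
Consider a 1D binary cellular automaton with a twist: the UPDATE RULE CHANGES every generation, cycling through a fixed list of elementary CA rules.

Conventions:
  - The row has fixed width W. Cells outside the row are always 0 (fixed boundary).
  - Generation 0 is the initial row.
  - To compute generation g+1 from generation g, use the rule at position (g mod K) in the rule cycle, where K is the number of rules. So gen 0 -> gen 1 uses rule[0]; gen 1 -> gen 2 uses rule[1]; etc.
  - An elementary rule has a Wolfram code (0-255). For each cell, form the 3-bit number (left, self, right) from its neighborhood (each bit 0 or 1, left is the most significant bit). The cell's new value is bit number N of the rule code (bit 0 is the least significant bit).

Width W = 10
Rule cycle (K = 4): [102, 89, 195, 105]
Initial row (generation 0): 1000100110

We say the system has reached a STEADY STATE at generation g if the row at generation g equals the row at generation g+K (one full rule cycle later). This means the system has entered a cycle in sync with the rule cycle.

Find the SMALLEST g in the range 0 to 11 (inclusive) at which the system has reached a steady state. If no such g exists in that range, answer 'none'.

Gen 0: 1000100110
Gen 1 (rule 102): 1001101010
Gen 2 (rule 89): 0101100001
Gen 3 (rule 195): 1000101110
Gen 4 (rule 105): 0010011010
Gen 5 (rule 102): 0110101110
Gen 6 (rule 89): 0110001011
Gen 7 (rule 195): 1010110001
Gen 8 (rule 105): 0101110100
Gen 9 (rule 102): 1110011100
Gen 10 (rule 89): 1011010111
Gen 11 (rule 195): 0001000011
Gen 12 (rule 105): 1100011011
Gen 13 (rule 102): 0100101101
Gen 14 (rule 89): 0010001100
Gen 15 (rule 195): 1100110101

Answer: none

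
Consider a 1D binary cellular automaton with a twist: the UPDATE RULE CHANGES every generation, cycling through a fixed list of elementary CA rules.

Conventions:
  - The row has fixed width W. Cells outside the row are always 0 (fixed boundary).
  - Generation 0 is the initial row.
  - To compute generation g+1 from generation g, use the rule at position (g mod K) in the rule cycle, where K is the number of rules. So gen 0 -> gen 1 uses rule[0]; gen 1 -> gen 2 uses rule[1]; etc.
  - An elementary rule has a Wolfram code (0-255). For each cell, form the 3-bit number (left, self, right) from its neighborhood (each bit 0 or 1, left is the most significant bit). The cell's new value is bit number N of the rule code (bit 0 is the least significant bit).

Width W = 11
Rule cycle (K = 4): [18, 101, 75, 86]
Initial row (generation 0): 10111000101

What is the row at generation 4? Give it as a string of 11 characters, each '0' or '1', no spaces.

Gen 0: 10111000101
Gen 1 (rule 18): 00000101000
Gen 2 (rule 101): 11110111011
Gen 3 (rule 75): 10010101011
Gen 4 (rule 86): 11110101001

Answer: 11110101001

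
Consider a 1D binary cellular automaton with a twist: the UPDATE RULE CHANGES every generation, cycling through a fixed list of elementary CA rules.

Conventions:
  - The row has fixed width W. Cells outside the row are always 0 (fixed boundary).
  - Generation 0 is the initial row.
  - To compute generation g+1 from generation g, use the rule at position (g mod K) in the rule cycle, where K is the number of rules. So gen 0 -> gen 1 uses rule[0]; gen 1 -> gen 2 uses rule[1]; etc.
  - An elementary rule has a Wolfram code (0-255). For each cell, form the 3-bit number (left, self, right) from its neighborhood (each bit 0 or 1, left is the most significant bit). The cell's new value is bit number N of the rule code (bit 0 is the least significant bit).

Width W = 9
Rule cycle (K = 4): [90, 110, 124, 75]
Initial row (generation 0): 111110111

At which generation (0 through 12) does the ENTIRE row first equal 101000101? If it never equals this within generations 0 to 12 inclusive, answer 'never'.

Gen 0: 111110111
Gen 1 (rule 90): 100010101
Gen 2 (rule 110): 100111111
Gen 3 (rule 124): 110100001
Gen 4 (rule 75): 110001110
Gen 5 (rule 90): 111011011
Gen 6 (rule 110): 101111111
Gen 7 (rule 124): 111000001
Gen 8 (rule 75): 101011110
Gen 9 (rule 90): 000010011
Gen 10 (rule 110): 000110111
Gen 11 (rule 124): 000111101
Gen 12 (rule 75): 111100100

Answer: never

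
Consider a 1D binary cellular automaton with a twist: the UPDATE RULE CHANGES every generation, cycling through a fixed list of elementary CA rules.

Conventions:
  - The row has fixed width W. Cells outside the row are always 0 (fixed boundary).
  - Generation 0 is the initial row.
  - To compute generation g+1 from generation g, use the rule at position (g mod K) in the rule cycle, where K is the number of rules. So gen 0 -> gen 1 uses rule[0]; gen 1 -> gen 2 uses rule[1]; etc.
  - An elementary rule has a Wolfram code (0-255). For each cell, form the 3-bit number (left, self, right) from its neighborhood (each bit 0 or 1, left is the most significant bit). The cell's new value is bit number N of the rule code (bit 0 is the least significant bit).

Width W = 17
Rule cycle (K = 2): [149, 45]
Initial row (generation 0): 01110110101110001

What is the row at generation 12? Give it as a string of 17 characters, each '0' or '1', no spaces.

Gen 0: 01110110101110001
Gen 1 (rule 149): 00100000100101101
Gen 2 (rule 45): 10101110100111011
Gen 3 (rule 149): 10100100110010000
Gen 4 (rule 45): 11100100100010111
Gen 5 (rule 149): 01010110111010010
Gen 6 (rule 45): 01111101100110010
Gen 7 (rule 149): 00111000010001011
Gen 8 (rule 45): 10100011010101110
Gen 9 (rule 149): 10111000010100101
Gen 10 (rule 45): 11100011011100111
Gen 11 (rule 149): 01011000001010010
Gen 12 (rule 45): 01110011101110010

Answer: 01110011101110010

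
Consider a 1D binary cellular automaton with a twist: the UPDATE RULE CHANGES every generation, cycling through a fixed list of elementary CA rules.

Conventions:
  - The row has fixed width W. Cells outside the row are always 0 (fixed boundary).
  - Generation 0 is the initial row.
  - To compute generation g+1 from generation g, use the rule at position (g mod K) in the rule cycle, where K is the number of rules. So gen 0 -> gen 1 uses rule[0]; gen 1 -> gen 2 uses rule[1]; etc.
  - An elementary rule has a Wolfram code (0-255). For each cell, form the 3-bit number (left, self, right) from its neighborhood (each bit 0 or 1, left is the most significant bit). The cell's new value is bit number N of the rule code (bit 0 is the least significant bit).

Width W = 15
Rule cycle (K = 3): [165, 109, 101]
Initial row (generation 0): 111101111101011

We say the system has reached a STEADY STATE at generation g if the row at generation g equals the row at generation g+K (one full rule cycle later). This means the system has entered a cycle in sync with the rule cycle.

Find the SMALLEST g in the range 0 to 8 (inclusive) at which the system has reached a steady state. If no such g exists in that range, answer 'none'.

Answer: none

Derivation:
Gen 0: 111101111101011
Gen 1 (rule 165): 011010111011100
Gen 2 (rule 109): 011111101110101
Gen 3 (rule 101): 000000110011111
Gen 4 (rule 165): 111110000001110
Gen 5 (rule 109): 100010111101010
Gen 6 (rule 101): 101011000111110
Gen 7 (rule 165): 111100010011100
Gen 8 (rule 109): 100101010010101
Gen 9 (rule 101): 100111110011111
Gen 10 (rule 165): 100011100001110
Gen 11 (rule 109): 101010101101010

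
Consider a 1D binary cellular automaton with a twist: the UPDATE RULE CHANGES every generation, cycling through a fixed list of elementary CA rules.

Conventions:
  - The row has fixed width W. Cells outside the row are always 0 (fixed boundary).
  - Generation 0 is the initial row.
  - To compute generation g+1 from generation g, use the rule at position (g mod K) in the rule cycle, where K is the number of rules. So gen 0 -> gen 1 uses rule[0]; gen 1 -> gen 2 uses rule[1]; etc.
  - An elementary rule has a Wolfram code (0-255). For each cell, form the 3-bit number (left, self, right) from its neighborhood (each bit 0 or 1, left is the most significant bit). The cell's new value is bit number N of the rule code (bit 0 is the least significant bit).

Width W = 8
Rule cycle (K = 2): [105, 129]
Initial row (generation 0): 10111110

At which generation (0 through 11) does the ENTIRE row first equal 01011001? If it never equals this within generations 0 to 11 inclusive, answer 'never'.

Answer: never

Derivation:
Gen 0: 10111110
Gen 1 (rule 105): 01100010
Gen 2 (rule 129): 00001000
Gen 3 (rule 105): 11100011
Gen 4 (rule 129): 01001000
Gen 5 (rule 105): 00000011
Gen 6 (rule 129): 11111000
Gen 7 (rule 105): 10001011
Gen 8 (rule 129): 00100000
Gen 9 (rule 105): 10001111
Gen 10 (rule 129): 00100110
Gen 11 (rule 105): 10000110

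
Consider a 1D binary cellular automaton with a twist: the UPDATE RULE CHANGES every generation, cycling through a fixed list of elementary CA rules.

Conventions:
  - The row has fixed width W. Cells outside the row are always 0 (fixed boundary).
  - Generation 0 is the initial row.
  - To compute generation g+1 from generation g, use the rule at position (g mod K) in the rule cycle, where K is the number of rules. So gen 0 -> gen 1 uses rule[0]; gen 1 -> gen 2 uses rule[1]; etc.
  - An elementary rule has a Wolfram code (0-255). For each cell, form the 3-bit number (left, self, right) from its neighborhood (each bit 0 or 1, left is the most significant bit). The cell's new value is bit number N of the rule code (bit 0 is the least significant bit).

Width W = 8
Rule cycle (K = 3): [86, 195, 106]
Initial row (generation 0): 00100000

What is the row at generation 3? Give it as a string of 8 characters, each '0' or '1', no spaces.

Answer: 01111101

Derivation:
Gen 0: 00100000
Gen 1 (rule 86): 01110000
Gen 2 (rule 195): 10110111
Gen 3 (rule 106): 01111101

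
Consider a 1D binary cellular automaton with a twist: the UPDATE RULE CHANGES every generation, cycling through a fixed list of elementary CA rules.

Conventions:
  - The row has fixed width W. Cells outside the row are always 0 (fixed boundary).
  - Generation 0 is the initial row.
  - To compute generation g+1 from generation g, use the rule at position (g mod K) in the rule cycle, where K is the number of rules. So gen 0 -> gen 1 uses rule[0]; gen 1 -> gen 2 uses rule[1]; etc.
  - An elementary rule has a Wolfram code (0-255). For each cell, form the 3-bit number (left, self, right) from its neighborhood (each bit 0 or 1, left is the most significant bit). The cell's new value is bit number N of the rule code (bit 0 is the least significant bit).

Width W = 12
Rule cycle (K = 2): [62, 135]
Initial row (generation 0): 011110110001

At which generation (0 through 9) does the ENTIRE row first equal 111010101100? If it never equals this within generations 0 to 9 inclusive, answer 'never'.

Answer: never

Derivation:
Gen 0: 011110110001
Gen 1 (rule 62): 110001101011
Gen 2 (rule 135): 000110001000
Gen 3 (rule 62): 001101011100
Gen 4 (rule 135): 110001001001
Gen 5 (rule 62): 101011111111
Gen 6 (rule 135): 101001111110
Gen 7 (rule 62): 111111000001
Gen 8 (rule 135): 011110011111
Gen 9 (rule 62): 110001110000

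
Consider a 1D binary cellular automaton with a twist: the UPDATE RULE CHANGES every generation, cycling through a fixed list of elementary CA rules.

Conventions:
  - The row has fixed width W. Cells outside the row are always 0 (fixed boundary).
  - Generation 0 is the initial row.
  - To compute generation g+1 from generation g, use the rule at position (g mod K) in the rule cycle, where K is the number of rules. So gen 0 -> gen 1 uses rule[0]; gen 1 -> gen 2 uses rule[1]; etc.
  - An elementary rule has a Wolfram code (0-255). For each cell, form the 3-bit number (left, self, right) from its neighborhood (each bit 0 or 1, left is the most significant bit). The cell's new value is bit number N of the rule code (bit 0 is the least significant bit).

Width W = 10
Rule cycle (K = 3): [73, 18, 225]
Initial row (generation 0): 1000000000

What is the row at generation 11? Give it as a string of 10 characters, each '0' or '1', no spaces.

Answer: 0110100000

Derivation:
Gen 0: 1000000000
Gen 1 (rule 73): 0011111111
Gen 2 (rule 18): 0100000000
Gen 3 (rule 225): 0001111111
Gen 4 (rule 73): 1101000001
Gen 5 (rule 18): 0000100010
Gen 6 (rule 225): 1110001000
Gen 7 (rule 73): 1010100011
Gen 8 (rule 18): 0000010100
Gen 9 (rule 225): 1111001001
Gen 10 (rule 73): 1001000000
Gen 11 (rule 18): 0110100000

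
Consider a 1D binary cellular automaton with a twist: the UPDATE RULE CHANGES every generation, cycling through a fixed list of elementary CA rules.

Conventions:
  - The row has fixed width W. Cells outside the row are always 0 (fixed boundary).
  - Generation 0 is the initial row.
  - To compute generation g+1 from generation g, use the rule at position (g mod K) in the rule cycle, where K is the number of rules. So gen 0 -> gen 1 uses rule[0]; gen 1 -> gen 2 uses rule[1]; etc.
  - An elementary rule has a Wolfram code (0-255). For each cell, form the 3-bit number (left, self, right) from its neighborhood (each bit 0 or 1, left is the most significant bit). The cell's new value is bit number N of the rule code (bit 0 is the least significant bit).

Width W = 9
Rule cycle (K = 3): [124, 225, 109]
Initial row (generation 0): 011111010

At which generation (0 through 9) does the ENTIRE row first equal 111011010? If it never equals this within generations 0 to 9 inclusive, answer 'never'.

Answer: never

Derivation:
Gen 0: 011111010
Gen 1 (rule 124): 010001111
Gen 2 (rule 225): 000100111
Gen 3 (rule 109): 110100101
Gen 4 (rule 124): 111110111
Gen 5 (rule 225): 011111011
Gen 6 (rule 109): 010001111
Gen 7 (rule 124): 011001001
Gen 8 (rule 225): 001000000
Gen 9 (rule 109): 101011111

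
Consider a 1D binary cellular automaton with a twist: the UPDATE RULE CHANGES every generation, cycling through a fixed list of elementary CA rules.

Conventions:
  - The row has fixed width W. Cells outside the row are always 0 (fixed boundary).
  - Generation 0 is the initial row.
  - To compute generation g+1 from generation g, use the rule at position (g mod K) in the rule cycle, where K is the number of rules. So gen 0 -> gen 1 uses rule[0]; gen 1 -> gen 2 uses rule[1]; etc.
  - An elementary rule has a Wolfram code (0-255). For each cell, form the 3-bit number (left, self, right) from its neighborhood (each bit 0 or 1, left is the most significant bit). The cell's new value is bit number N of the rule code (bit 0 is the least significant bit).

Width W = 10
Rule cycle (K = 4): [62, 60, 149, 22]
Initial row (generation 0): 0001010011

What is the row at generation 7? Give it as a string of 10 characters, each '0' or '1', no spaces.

Gen 0: 0001010011
Gen 1 (rule 62): 0011111110
Gen 2 (rule 60): 0010000001
Gen 3 (rule 149): 1011111101
Gen 4 (rule 22): 1000000001
Gen 5 (rule 62): 1100000011
Gen 6 (rule 60): 1010000010
Gen 7 (rule 149): 1011111011

Answer: 1011111011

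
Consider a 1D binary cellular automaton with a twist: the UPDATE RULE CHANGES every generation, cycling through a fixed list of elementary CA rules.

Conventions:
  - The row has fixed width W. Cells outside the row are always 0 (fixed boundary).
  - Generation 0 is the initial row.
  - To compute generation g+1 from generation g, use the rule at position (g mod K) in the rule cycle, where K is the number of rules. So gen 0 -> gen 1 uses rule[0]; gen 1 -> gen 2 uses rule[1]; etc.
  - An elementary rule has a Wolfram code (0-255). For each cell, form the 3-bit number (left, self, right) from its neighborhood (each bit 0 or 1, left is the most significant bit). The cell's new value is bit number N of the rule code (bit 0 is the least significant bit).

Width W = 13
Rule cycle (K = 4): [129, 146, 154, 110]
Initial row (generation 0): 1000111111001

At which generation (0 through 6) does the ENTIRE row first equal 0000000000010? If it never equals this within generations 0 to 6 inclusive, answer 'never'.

Gen 0: 1000111111001
Gen 1 (rule 129): 0010011110000
Gen 2 (rule 146): 0101101101000
Gen 3 (rule 154): 1001001000100
Gen 4 (rule 110): 1011011001100
Gen 5 (rule 129): 0000000000001
Gen 6 (rule 146): 0000000000010

Answer: 6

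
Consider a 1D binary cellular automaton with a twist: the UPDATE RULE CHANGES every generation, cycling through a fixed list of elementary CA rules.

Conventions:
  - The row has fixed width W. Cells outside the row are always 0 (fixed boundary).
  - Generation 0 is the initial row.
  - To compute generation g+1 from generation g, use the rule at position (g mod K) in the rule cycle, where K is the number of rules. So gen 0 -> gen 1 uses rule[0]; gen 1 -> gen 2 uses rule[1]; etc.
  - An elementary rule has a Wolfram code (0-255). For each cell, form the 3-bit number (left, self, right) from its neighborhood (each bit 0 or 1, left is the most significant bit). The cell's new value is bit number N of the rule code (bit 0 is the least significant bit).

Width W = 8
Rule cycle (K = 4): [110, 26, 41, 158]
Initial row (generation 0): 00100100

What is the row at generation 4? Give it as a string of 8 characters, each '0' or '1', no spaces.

Answer: 11001110

Derivation:
Gen 0: 00100100
Gen 1 (rule 110): 01101100
Gen 2 (rule 26): 11001010
Gen 3 (rule 41): 10000100
Gen 4 (rule 158): 11001110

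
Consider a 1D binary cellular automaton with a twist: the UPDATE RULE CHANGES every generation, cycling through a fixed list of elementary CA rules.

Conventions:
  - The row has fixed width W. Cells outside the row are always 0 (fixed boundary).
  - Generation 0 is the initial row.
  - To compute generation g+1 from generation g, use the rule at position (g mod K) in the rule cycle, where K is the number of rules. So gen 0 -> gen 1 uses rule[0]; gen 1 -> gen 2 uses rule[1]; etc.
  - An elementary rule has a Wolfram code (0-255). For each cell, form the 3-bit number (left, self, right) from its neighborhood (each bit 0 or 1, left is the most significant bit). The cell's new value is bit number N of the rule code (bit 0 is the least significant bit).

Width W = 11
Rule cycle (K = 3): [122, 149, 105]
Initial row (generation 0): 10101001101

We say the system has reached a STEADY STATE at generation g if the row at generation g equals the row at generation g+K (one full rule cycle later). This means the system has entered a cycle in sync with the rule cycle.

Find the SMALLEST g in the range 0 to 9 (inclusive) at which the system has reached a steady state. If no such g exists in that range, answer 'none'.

Gen 0: 10101001101
Gen 1 (rule 122): 01010111110
Gen 2 (rule 149): 01010011101
Gen 3 (rule 105): 00100010110
Gen 4 (rule 122): 01010101111
Gen 5 (rule 149): 01010100110
Gen 6 (rule 105): 00101000110
Gen 7 (rule 122): 01010101111
Gen 8 (rule 149): 01010100110
Gen 9 (rule 105): 00101000110
Gen 10 (rule 122): 01010101111
Gen 11 (rule 149): 01010100110
Gen 12 (rule 105): 00101000110

Answer: 4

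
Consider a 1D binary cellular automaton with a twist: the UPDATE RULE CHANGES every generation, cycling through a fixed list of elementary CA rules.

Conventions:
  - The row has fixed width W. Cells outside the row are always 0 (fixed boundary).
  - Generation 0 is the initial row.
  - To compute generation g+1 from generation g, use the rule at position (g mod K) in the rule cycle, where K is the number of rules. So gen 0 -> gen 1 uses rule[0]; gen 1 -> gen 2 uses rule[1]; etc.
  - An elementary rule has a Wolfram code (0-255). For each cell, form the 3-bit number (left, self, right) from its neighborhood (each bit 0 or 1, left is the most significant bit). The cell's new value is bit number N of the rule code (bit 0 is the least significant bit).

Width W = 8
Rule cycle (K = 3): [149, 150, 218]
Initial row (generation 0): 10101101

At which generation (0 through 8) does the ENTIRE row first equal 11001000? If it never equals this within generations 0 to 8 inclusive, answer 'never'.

Gen 0: 10101101
Gen 1 (rule 149): 10100001
Gen 2 (rule 150): 10110011
Gen 3 (rule 218): 00111111
Gen 4 (rule 149): 10011110
Gen 5 (rule 150): 11101101
Gen 6 (rule 218): 11101100
Gen 7 (rule 149): 01000011
Gen 8 (rule 150): 11100100

Answer: never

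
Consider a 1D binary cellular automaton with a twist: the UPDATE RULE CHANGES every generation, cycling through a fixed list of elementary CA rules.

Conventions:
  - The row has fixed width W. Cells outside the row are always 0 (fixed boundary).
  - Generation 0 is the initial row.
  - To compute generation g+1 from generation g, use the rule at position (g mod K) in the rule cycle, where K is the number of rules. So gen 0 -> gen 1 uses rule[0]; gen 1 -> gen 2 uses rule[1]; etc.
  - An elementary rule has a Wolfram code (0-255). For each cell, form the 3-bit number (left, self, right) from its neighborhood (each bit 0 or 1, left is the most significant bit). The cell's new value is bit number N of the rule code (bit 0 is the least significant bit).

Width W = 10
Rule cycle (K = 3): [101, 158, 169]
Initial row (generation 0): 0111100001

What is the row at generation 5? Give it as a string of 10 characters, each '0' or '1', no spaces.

Answer: 1111100110

Derivation:
Gen 0: 0111100001
Gen 1 (rule 101): 0000101101
Gen 2 (rule 158): 0001101001
Gen 3 (rule 169): 1101010000
Gen 4 (rule 101): 0111110111
Gen 5 (rule 158): 1111100110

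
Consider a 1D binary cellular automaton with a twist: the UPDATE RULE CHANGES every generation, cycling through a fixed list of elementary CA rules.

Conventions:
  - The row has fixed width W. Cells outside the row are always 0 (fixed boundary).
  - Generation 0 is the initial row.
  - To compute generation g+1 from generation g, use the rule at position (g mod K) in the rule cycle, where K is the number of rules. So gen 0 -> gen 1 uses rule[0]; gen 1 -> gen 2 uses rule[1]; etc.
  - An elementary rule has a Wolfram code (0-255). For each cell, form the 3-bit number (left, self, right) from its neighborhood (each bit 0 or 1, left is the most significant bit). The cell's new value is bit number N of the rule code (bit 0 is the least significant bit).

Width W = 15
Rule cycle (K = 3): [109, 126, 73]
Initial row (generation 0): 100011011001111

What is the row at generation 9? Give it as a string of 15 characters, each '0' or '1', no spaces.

Gen 0: 100011011001111
Gen 1 (rule 109): 101011111001001
Gen 2 (rule 126): 111110001111111
Gen 3 (rule 73): 100010101000001
Gen 4 (rule 109): 101011111011101
Gen 5 (rule 126): 111110001110111
Gen 6 (rule 73): 100010101010101
Gen 7 (rule 109): 101011111111111
Gen 8 (rule 126): 111110000000001
Gen 9 (rule 73): 100010111111100

Answer: 100010111111100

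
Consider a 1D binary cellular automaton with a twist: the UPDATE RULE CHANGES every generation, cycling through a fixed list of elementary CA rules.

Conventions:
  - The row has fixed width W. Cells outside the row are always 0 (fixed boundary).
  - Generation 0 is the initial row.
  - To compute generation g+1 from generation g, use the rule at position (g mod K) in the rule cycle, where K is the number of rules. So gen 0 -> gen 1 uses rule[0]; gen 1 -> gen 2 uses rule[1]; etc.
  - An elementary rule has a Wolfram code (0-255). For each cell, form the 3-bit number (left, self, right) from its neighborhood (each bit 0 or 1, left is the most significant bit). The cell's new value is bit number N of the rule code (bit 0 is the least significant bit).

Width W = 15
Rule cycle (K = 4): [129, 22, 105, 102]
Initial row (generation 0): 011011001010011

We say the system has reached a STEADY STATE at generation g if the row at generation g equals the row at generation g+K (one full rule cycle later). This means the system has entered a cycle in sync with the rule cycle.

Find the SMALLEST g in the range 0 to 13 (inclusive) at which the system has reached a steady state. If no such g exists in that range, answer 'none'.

Gen 0: 011011001010011
Gen 1 (rule 129): 000000000000000
Gen 2 (rule 22): 000000000000000
Gen 3 (rule 105): 111111111111111
Gen 4 (rule 102): 000000000000001
Gen 5 (rule 129): 111111111111100
Gen 6 (rule 22): 000000000000010
Gen 7 (rule 105): 111111111111000
Gen 8 (rule 102): 000000000001000
Gen 9 (rule 129): 111111111100011
Gen 10 (rule 22): 000000000010100
Gen 11 (rule 105): 111111111001001
Gen 12 (rule 102): 000000001011011
Gen 13 (rule 129): 111111100000000
Gen 14 (rule 22): 000000010000000
Gen 15 (rule 105): 111111000111111
Gen 16 (rule 102): 000001001000001
Gen 17 (rule 129): 111100000011100

Answer: none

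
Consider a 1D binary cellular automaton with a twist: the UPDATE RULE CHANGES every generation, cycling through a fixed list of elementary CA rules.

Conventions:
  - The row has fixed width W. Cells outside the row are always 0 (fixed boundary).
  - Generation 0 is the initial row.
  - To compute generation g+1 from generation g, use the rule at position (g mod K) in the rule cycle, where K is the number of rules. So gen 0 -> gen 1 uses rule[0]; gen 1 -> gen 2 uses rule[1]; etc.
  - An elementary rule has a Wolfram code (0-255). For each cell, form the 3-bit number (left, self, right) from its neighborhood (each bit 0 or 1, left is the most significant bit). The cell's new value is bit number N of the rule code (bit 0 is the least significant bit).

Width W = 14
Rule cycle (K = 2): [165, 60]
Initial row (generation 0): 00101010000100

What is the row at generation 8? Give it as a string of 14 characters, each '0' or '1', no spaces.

Answer: 10111111100110

Derivation:
Gen 0: 00101010000100
Gen 1 (rule 165): 10111110110101
Gen 2 (rule 60): 11100001101111
Gen 3 (rule 165): 01001100010110
Gen 4 (rule 60): 01101010011101
Gen 5 (rule 165): 00011110001011
Gen 6 (rule 60): 00010001001110
Gen 7 (rule 165): 11010101000100
Gen 8 (rule 60): 10111111100110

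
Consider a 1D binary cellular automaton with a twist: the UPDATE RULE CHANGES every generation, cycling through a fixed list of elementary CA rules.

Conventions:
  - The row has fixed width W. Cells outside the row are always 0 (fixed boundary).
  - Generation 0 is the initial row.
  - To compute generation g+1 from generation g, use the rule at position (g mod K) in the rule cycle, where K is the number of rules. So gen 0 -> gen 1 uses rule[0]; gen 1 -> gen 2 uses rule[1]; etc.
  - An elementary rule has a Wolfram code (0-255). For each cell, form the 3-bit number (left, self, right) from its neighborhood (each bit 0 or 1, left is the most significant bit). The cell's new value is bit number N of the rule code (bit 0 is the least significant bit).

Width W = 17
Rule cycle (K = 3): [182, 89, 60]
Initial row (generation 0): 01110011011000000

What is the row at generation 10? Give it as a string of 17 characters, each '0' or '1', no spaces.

Answer: 11110010111011111

Derivation:
Gen 0: 01110011011000000
Gen 1 (rule 182): 10101100100100000
Gen 2 (rule 89): 00001110010011111
Gen 3 (rule 60): 00001001011010000
Gen 4 (rule 182): 00011111100111000
Gen 5 (rule 89): 11010000110101111
Gen 6 (rule 60): 10111000101111000
Gen 7 (rule 182): 11010101110110100
Gen 8 (rule 89): 11000001010110011
Gen 9 (rule 60): 10100001111101010
Gen 10 (rule 182): 11110010111011111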